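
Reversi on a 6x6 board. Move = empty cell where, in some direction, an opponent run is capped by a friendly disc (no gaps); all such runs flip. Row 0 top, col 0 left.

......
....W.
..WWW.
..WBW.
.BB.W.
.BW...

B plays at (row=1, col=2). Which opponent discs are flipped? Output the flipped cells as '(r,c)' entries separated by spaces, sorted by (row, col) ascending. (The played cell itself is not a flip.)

Dir NW: first cell '.' (not opp) -> no flip
Dir N: first cell '.' (not opp) -> no flip
Dir NE: first cell '.' (not opp) -> no flip
Dir W: first cell '.' (not opp) -> no flip
Dir E: first cell '.' (not opp) -> no flip
Dir SW: first cell '.' (not opp) -> no flip
Dir S: opp run (2,2) (3,2) capped by B -> flip
Dir SE: opp run (2,3) (3,4), next='.' -> no flip

Answer: (2,2) (3,2)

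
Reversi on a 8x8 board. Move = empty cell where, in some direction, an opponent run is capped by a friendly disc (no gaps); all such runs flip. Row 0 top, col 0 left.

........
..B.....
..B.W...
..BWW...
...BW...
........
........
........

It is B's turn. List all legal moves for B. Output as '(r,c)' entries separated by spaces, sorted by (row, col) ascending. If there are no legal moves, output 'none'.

Answer: (2,3) (2,5) (3,5) (4,5) (5,5)

Derivation:
(1,3): no bracket -> illegal
(1,4): no bracket -> illegal
(1,5): no bracket -> illegal
(2,3): flips 1 -> legal
(2,5): flips 1 -> legal
(3,5): flips 2 -> legal
(4,2): no bracket -> illegal
(4,5): flips 1 -> legal
(5,3): no bracket -> illegal
(5,4): no bracket -> illegal
(5,5): flips 2 -> legal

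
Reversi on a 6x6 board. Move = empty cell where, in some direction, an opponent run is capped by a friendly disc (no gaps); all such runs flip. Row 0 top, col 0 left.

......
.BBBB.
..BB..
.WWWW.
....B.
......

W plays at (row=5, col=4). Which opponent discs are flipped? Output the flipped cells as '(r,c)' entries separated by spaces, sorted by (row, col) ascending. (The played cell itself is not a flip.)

Dir NW: first cell '.' (not opp) -> no flip
Dir N: opp run (4,4) capped by W -> flip
Dir NE: first cell '.' (not opp) -> no flip
Dir W: first cell '.' (not opp) -> no flip
Dir E: first cell '.' (not opp) -> no flip
Dir SW: edge -> no flip
Dir S: edge -> no flip
Dir SE: edge -> no flip

Answer: (4,4)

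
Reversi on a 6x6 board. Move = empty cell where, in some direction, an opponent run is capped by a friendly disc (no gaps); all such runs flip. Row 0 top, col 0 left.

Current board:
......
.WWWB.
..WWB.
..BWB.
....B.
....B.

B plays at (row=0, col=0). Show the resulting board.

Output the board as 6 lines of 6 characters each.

Place B at (0,0); scan 8 dirs for brackets.
Dir NW: edge -> no flip
Dir N: edge -> no flip
Dir NE: edge -> no flip
Dir W: edge -> no flip
Dir E: first cell '.' (not opp) -> no flip
Dir SW: edge -> no flip
Dir S: first cell '.' (not opp) -> no flip
Dir SE: opp run (1,1) (2,2) (3,3) capped by B -> flip
All flips: (1,1) (2,2) (3,3)

Answer: B.....
.BWWB.
..BWB.
..BBB.
....B.
....B.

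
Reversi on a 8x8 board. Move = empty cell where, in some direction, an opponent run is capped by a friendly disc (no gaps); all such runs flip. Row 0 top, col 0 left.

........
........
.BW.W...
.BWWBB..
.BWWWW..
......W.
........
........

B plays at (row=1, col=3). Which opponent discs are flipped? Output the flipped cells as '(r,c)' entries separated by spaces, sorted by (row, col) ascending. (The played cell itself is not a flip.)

Dir NW: first cell '.' (not opp) -> no flip
Dir N: first cell '.' (not opp) -> no flip
Dir NE: first cell '.' (not opp) -> no flip
Dir W: first cell '.' (not opp) -> no flip
Dir E: first cell '.' (not opp) -> no flip
Dir SW: opp run (2,2) capped by B -> flip
Dir S: first cell '.' (not opp) -> no flip
Dir SE: opp run (2,4) capped by B -> flip

Answer: (2,2) (2,4)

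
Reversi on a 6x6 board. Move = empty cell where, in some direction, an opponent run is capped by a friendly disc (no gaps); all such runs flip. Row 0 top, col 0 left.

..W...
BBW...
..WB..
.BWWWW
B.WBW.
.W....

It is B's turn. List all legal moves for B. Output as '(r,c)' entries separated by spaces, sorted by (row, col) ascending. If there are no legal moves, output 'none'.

(0,1): flips 1 -> legal
(0,3): no bracket -> illegal
(1,3): flips 2 -> legal
(2,1): flips 2 -> legal
(2,4): no bracket -> illegal
(2,5): flips 1 -> legal
(4,1): flips 2 -> legal
(4,5): flips 2 -> legal
(5,0): no bracket -> illegal
(5,2): no bracket -> illegal
(5,3): flips 1 -> legal
(5,4): no bracket -> illegal
(5,5): flips 3 -> legal

Answer: (0,1) (1,3) (2,1) (2,5) (4,1) (4,5) (5,3) (5,5)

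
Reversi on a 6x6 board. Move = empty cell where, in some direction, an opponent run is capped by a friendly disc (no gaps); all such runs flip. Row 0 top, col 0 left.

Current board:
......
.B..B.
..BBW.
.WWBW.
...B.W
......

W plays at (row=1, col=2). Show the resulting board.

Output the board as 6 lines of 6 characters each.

Answer: ......
.BW.B.
..WWW.
.WWBW.
...B.W
......

Derivation:
Place W at (1,2); scan 8 dirs for brackets.
Dir NW: first cell '.' (not opp) -> no flip
Dir N: first cell '.' (not opp) -> no flip
Dir NE: first cell '.' (not opp) -> no flip
Dir W: opp run (1,1), next='.' -> no flip
Dir E: first cell '.' (not opp) -> no flip
Dir SW: first cell '.' (not opp) -> no flip
Dir S: opp run (2,2) capped by W -> flip
Dir SE: opp run (2,3) capped by W -> flip
All flips: (2,2) (2,3)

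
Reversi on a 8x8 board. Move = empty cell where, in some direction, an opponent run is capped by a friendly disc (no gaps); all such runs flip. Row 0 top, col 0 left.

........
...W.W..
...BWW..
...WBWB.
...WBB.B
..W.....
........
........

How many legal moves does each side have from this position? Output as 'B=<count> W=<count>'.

Answer: B=10 W=6

Derivation:
-- B to move --
(0,2): no bracket -> illegal
(0,3): flips 1 -> legal
(0,4): no bracket -> illegal
(0,5): flips 3 -> legal
(0,6): no bracket -> illegal
(1,2): no bracket -> illegal
(1,4): flips 2 -> legal
(1,6): flips 1 -> legal
(2,2): flips 1 -> legal
(2,6): flips 3 -> legal
(3,2): flips 1 -> legal
(4,1): no bracket -> illegal
(4,2): flips 1 -> legal
(4,6): no bracket -> illegal
(5,1): no bracket -> illegal
(5,3): flips 2 -> legal
(5,4): no bracket -> illegal
(6,1): flips 2 -> legal
(6,2): no bracket -> illegal
(6,3): no bracket -> illegal
B mobility = 10
-- W to move --
(1,2): no bracket -> illegal
(1,4): no bracket -> illegal
(2,2): flips 1 -> legal
(2,6): no bracket -> illegal
(2,7): no bracket -> illegal
(3,2): no bracket -> illegal
(3,7): flips 1 -> legal
(4,6): flips 2 -> legal
(5,3): flips 1 -> legal
(5,4): flips 2 -> legal
(5,5): flips 2 -> legal
(5,6): no bracket -> illegal
(5,7): no bracket -> illegal
W mobility = 6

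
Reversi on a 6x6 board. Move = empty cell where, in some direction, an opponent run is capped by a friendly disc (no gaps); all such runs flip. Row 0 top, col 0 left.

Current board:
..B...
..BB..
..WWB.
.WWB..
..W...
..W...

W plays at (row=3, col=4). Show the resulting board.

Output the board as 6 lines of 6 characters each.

Answer: ..B...
..BB..
..WWB.
.WWWW.
..W...
..W...

Derivation:
Place W at (3,4); scan 8 dirs for brackets.
Dir NW: first cell 'W' (not opp) -> no flip
Dir N: opp run (2,4), next='.' -> no flip
Dir NE: first cell '.' (not opp) -> no flip
Dir W: opp run (3,3) capped by W -> flip
Dir E: first cell '.' (not opp) -> no flip
Dir SW: first cell '.' (not opp) -> no flip
Dir S: first cell '.' (not opp) -> no flip
Dir SE: first cell '.' (not opp) -> no flip
All flips: (3,3)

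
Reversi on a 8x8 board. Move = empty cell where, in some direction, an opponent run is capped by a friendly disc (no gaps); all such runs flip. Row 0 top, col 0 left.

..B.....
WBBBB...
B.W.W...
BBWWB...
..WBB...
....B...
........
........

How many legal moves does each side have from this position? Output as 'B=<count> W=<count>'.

-- B to move --
(0,0): flips 1 -> legal
(0,1): no bracket -> illegal
(1,5): no bracket -> illegal
(2,1): flips 1 -> legal
(2,3): flips 1 -> legal
(2,5): no bracket -> illegal
(3,5): flips 1 -> legal
(4,1): flips 1 -> legal
(5,1): no bracket -> illegal
(5,2): flips 3 -> legal
(5,3): flips 1 -> legal
B mobility = 7
-- W to move --
(0,0): flips 1 -> legal
(0,1): no bracket -> illegal
(0,3): no bracket -> illegal
(0,4): flips 2 -> legal
(0,5): no bracket -> illegal
(1,5): flips 4 -> legal
(2,1): no bracket -> illegal
(2,3): no bracket -> illegal
(2,5): no bracket -> illegal
(3,5): flips 1 -> legal
(4,0): flips 3 -> legal
(4,1): no bracket -> illegal
(4,5): flips 2 -> legal
(5,2): no bracket -> illegal
(5,3): flips 1 -> legal
(5,5): flips 1 -> legal
(6,3): no bracket -> illegal
(6,4): flips 3 -> legal
(6,5): flips 2 -> legal
W mobility = 10

Answer: B=7 W=10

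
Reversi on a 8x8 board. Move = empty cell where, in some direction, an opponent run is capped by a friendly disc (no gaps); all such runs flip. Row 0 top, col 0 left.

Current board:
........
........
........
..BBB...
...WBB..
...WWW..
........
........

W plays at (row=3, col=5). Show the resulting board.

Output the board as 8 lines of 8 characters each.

Answer: ........
........
........
..BBBW..
...WWW..
...WWW..
........
........

Derivation:
Place W at (3,5); scan 8 dirs for brackets.
Dir NW: first cell '.' (not opp) -> no flip
Dir N: first cell '.' (not opp) -> no flip
Dir NE: first cell '.' (not opp) -> no flip
Dir W: opp run (3,4) (3,3) (3,2), next='.' -> no flip
Dir E: first cell '.' (not opp) -> no flip
Dir SW: opp run (4,4) capped by W -> flip
Dir S: opp run (4,5) capped by W -> flip
Dir SE: first cell '.' (not opp) -> no flip
All flips: (4,4) (4,5)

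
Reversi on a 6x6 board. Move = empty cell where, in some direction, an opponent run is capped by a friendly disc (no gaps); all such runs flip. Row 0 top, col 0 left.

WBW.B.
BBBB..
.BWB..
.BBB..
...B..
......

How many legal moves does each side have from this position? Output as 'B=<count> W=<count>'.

-- B to move --
(0,3): flips 1 -> legal
B mobility = 1
-- W to move --
(0,3): no bracket -> illegal
(0,5): no bracket -> illegal
(1,4): no bracket -> illegal
(1,5): no bracket -> illegal
(2,0): flips 3 -> legal
(2,4): flips 2 -> legal
(3,0): no bracket -> illegal
(3,4): no bracket -> illegal
(4,0): flips 1 -> legal
(4,1): no bracket -> illegal
(4,2): flips 1 -> legal
(4,4): flips 1 -> legal
(5,2): no bracket -> illegal
(5,3): no bracket -> illegal
(5,4): no bracket -> illegal
W mobility = 5

Answer: B=1 W=5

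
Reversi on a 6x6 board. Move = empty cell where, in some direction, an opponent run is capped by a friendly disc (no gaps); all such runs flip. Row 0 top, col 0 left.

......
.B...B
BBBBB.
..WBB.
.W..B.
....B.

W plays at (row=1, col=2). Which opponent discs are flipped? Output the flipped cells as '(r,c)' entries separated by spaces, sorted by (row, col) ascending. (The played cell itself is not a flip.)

Dir NW: first cell '.' (not opp) -> no flip
Dir N: first cell '.' (not opp) -> no flip
Dir NE: first cell '.' (not opp) -> no flip
Dir W: opp run (1,1), next='.' -> no flip
Dir E: first cell '.' (not opp) -> no flip
Dir SW: opp run (2,1), next='.' -> no flip
Dir S: opp run (2,2) capped by W -> flip
Dir SE: opp run (2,3) (3,4), next='.' -> no flip

Answer: (2,2)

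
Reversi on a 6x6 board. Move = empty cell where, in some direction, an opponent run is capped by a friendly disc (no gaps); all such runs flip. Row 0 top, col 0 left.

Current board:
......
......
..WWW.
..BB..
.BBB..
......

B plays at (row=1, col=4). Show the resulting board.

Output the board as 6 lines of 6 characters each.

Answer: ......
....B.
..WBW.
..BB..
.BBB..
......

Derivation:
Place B at (1,4); scan 8 dirs for brackets.
Dir NW: first cell '.' (not opp) -> no flip
Dir N: first cell '.' (not opp) -> no flip
Dir NE: first cell '.' (not opp) -> no flip
Dir W: first cell '.' (not opp) -> no flip
Dir E: first cell '.' (not opp) -> no flip
Dir SW: opp run (2,3) capped by B -> flip
Dir S: opp run (2,4), next='.' -> no flip
Dir SE: first cell '.' (not opp) -> no flip
All flips: (2,3)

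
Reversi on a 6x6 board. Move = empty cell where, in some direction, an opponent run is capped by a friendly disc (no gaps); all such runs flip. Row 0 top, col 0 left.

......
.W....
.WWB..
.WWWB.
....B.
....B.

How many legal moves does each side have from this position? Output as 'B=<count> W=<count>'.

Answer: B=5 W=5

Derivation:
-- B to move --
(0,0): flips 3 -> legal
(0,1): no bracket -> illegal
(0,2): no bracket -> illegal
(1,0): no bracket -> illegal
(1,2): no bracket -> illegal
(1,3): no bracket -> illegal
(2,0): flips 2 -> legal
(2,4): no bracket -> illegal
(3,0): flips 3 -> legal
(4,0): no bracket -> illegal
(4,1): flips 1 -> legal
(4,2): no bracket -> illegal
(4,3): flips 1 -> legal
B mobility = 5
-- W to move --
(1,2): no bracket -> illegal
(1,3): flips 1 -> legal
(1,4): flips 1 -> legal
(2,4): flips 1 -> legal
(2,5): no bracket -> illegal
(3,5): flips 1 -> legal
(4,3): no bracket -> illegal
(4,5): no bracket -> illegal
(5,3): no bracket -> illegal
(5,5): flips 1 -> legal
W mobility = 5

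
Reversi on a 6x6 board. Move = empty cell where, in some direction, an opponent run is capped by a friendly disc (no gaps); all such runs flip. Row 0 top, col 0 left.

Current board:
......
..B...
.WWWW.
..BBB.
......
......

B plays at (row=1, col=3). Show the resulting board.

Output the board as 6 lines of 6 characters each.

Answer: ......
..BB..
.WWBW.
..BBB.
......
......

Derivation:
Place B at (1,3); scan 8 dirs for brackets.
Dir NW: first cell '.' (not opp) -> no flip
Dir N: first cell '.' (not opp) -> no flip
Dir NE: first cell '.' (not opp) -> no flip
Dir W: first cell 'B' (not opp) -> no flip
Dir E: first cell '.' (not opp) -> no flip
Dir SW: opp run (2,2), next='.' -> no flip
Dir S: opp run (2,3) capped by B -> flip
Dir SE: opp run (2,4), next='.' -> no flip
All flips: (2,3)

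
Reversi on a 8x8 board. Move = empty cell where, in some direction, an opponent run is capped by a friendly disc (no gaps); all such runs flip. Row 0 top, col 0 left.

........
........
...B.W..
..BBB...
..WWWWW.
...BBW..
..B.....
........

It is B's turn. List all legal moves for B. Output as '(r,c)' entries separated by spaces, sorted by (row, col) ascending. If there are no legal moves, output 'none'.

Answer: (1,6) (3,1) (3,5) (3,6) (5,1) (5,2) (5,6) (6,6)

Derivation:
(1,4): no bracket -> illegal
(1,5): no bracket -> illegal
(1,6): flips 1 -> legal
(2,4): no bracket -> illegal
(2,6): no bracket -> illegal
(3,1): flips 1 -> legal
(3,5): flips 1 -> legal
(3,6): flips 1 -> legal
(3,7): no bracket -> illegal
(4,1): no bracket -> illegal
(4,7): no bracket -> illegal
(5,1): flips 1 -> legal
(5,2): flips 2 -> legal
(5,6): flips 2 -> legal
(5,7): no bracket -> illegal
(6,4): no bracket -> illegal
(6,5): no bracket -> illegal
(6,6): flips 2 -> legal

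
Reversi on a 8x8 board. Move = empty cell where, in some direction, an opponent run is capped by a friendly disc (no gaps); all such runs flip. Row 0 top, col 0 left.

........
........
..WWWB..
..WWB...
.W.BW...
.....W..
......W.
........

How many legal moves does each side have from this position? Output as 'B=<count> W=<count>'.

-- B to move --
(1,1): no bracket -> illegal
(1,2): flips 1 -> legal
(1,3): flips 2 -> legal
(1,4): flips 1 -> legal
(1,5): no bracket -> illegal
(2,1): flips 4 -> legal
(3,0): no bracket -> illegal
(3,1): flips 2 -> legal
(3,5): no bracket -> illegal
(4,0): no bracket -> illegal
(4,2): no bracket -> illegal
(4,5): flips 1 -> legal
(4,6): no bracket -> illegal
(5,0): no bracket -> illegal
(5,1): no bracket -> illegal
(5,2): no bracket -> illegal
(5,3): no bracket -> illegal
(5,4): flips 1 -> legal
(5,6): no bracket -> illegal
(5,7): no bracket -> illegal
(6,4): no bracket -> illegal
(6,5): no bracket -> illegal
(6,7): no bracket -> illegal
(7,5): no bracket -> illegal
(7,6): no bracket -> illegal
(7,7): no bracket -> illegal
B mobility = 7
-- W to move --
(1,4): no bracket -> illegal
(1,5): no bracket -> illegal
(1,6): no bracket -> illegal
(2,6): flips 1 -> legal
(3,5): flips 1 -> legal
(3,6): no bracket -> illegal
(4,2): flips 1 -> legal
(4,5): flips 1 -> legal
(5,2): no bracket -> illegal
(5,3): flips 1 -> legal
(5,4): flips 1 -> legal
W mobility = 6

Answer: B=7 W=6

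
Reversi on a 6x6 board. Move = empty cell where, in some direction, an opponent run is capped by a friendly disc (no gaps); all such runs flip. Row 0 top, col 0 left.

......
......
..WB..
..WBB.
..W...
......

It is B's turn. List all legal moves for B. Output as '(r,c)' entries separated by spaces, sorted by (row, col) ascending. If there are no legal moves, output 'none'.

(1,1): flips 1 -> legal
(1,2): no bracket -> illegal
(1,3): no bracket -> illegal
(2,1): flips 1 -> legal
(3,1): flips 1 -> legal
(4,1): flips 1 -> legal
(4,3): no bracket -> illegal
(5,1): flips 1 -> legal
(5,2): no bracket -> illegal
(5,3): no bracket -> illegal

Answer: (1,1) (2,1) (3,1) (4,1) (5,1)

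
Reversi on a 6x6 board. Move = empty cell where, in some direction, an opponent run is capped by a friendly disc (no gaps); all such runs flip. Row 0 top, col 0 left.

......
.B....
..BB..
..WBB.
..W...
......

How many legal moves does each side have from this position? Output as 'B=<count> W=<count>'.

-- B to move --
(2,1): no bracket -> illegal
(3,1): flips 1 -> legal
(4,1): flips 1 -> legal
(4,3): no bracket -> illegal
(5,1): flips 1 -> legal
(5,2): flips 2 -> legal
(5,3): no bracket -> illegal
B mobility = 4
-- W to move --
(0,0): no bracket -> illegal
(0,1): no bracket -> illegal
(0,2): no bracket -> illegal
(1,0): no bracket -> illegal
(1,2): flips 1 -> legal
(1,3): no bracket -> illegal
(1,4): flips 1 -> legal
(2,0): no bracket -> illegal
(2,1): no bracket -> illegal
(2,4): flips 1 -> legal
(2,5): no bracket -> illegal
(3,1): no bracket -> illegal
(3,5): flips 2 -> legal
(4,3): no bracket -> illegal
(4,4): no bracket -> illegal
(4,5): no bracket -> illegal
W mobility = 4

Answer: B=4 W=4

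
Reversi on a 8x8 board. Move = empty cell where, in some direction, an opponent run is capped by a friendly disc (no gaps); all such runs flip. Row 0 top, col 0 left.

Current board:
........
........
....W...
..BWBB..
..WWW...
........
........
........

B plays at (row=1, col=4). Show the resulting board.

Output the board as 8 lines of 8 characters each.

Place B at (1,4); scan 8 dirs for brackets.
Dir NW: first cell '.' (not opp) -> no flip
Dir N: first cell '.' (not opp) -> no flip
Dir NE: first cell '.' (not opp) -> no flip
Dir W: first cell '.' (not opp) -> no flip
Dir E: first cell '.' (not opp) -> no flip
Dir SW: first cell '.' (not opp) -> no flip
Dir S: opp run (2,4) capped by B -> flip
Dir SE: first cell '.' (not opp) -> no flip
All flips: (2,4)

Answer: ........
....B...
....B...
..BWBB..
..WWW...
........
........
........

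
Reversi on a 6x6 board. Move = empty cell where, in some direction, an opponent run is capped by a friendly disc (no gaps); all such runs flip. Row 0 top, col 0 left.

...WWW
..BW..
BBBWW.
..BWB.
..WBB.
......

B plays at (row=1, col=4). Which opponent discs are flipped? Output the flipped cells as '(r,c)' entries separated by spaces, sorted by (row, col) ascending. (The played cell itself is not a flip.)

Answer: (1,3) (2,3) (2,4)

Derivation:
Dir NW: opp run (0,3), next=edge -> no flip
Dir N: opp run (0,4), next=edge -> no flip
Dir NE: opp run (0,5), next=edge -> no flip
Dir W: opp run (1,3) capped by B -> flip
Dir E: first cell '.' (not opp) -> no flip
Dir SW: opp run (2,3) capped by B -> flip
Dir S: opp run (2,4) capped by B -> flip
Dir SE: first cell '.' (not opp) -> no flip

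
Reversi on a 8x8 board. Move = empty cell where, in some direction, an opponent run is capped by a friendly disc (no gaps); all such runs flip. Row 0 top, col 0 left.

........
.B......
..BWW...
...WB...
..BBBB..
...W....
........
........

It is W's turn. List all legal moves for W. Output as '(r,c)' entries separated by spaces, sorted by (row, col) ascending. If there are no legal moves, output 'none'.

Answer: (0,0) (2,1) (3,1) (3,5) (5,1) (5,4) (5,5) (5,6)

Derivation:
(0,0): flips 2 -> legal
(0,1): no bracket -> illegal
(0,2): no bracket -> illegal
(1,0): no bracket -> illegal
(1,2): no bracket -> illegal
(1,3): no bracket -> illegal
(2,0): no bracket -> illegal
(2,1): flips 1 -> legal
(2,5): no bracket -> illegal
(3,1): flips 1 -> legal
(3,2): no bracket -> illegal
(3,5): flips 2 -> legal
(3,6): no bracket -> illegal
(4,1): no bracket -> illegal
(4,6): no bracket -> illegal
(5,1): flips 1 -> legal
(5,2): no bracket -> illegal
(5,4): flips 2 -> legal
(5,5): flips 1 -> legal
(5,6): flips 2 -> legal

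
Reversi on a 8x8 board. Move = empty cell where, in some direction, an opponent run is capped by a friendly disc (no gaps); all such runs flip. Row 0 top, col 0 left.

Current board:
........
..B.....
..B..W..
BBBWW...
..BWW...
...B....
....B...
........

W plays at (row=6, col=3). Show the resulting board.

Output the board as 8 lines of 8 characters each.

Place W at (6,3); scan 8 dirs for brackets.
Dir NW: first cell '.' (not opp) -> no flip
Dir N: opp run (5,3) capped by W -> flip
Dir NE: first cell '.' (not opp) -> no flip
Dir W: first cell '.' (not opp) -> no flip
Dir E: opp run (6,4), next='.' -> no flip
Dir SW: first cell '.' (not opp) -> no flip
Dir S: first cell '.' (not opp) -> no flip
Dir SE: first cell '.' (not opp) -> no flip
All flips: (5,3)

Answer: ........
..B.....
..B..W..
BBBWW...
..BWW...
...W....
...WB...
........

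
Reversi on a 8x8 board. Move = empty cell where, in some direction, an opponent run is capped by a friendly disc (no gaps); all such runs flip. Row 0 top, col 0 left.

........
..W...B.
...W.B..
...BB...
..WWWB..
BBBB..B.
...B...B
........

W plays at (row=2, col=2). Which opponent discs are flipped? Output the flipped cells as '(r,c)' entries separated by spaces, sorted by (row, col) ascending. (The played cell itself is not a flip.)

Answer: (3,3)

Derivation:
Dir NW: first cell '.' (not opp) -> no flip
Dir N: first cell 'W' (not opp) -> no flip
Dir NE: first cell '.' (not opp) -> no flip
Dir W: first cell '.' (not opp) -> no flip
Dir E: first cell 'W' (not opp) -> no flip
Dir SW: first cell '.' (not opp) -> no flip
Dir S: first cell '.' (not opp) -> no flip
Dir SE: opp run (3,3) capped by W -> flip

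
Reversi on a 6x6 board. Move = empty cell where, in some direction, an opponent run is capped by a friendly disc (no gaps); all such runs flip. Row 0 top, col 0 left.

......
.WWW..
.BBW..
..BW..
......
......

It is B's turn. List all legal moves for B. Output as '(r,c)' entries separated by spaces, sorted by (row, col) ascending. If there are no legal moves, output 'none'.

(0,0): flips 1 -> legal
(0,1): flips 1 -> legal
(0,2): flips 1 -> legal
(0,3): flips 1 -> legal
(0,4): flips 1 -> legal
(1,0): no bracket -> illegal
(1,4): flips 1 -> legal
(2,0): no bracket -> illegal
(2,4): flips 1 -> legal
(3,4): flips 1 -> legal
(4,2): no bracket -> illegal
(4,3): no bracket -> illegal
(4,4): flips 1 -> legal

Answer: (0,0) (0,1) (0,2) (0,3) (0,4) (1,4) (2,4) (3,4) (4,4)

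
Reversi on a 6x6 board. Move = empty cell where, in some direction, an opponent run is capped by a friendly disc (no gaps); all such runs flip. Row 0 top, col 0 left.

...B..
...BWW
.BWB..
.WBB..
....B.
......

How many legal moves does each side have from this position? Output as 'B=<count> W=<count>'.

Answer: B=7 W=9

Derivation:
-- B to move --
(0,4): no bracket -> illegal
(0,5): flips 1 -> legal
(1,1): flips 1 -> legal
(1,2): flips 1 -> legal
(2,0): no bracket -> illegal
(2,4): no bracket -> illegal
(2,5): flips 1 -> legal
(3,0): flips 1 -> legal
(4,0): flips 2 -> legal
(4,1): flips 1 -> legal
(4,2): no bracket -> illegal
B mobility = 7
-- W to move --
(0,2): no bracket -> illegal
(0,4): flips 1 -> legal
(1,0): no bracket -> illegal
(1,1): flips 1 -> legal
(1,2): flips 1 -> legal
(2,0): flips 1 -> legal
(2,4): flips 1 -> legal
(3,0): no bracket -> illegal
(3,4): flips 2 -> legal
(3,5): no bracket -> illegal
(4,1): flips 2 -> legal
(4,2): flips 1 -> legal
(4,3): no bracket -> illegal
(4,5): no bracket -> illegal
(5,3): no bracket -> illegal
(5,4): no bracket -> illegal
(5,5): flips 2 -> legal
W mobility = 9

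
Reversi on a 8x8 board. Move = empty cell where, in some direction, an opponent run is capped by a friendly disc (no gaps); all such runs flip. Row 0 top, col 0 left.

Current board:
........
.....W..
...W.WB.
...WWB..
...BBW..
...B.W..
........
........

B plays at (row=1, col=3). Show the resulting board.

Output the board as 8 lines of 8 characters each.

Answer: ........
...B.W..
...B.WB.
...BWB..
...BBW..
...B.W..
........
........

Derivation:
Place B at (1,3); scan 8 dirs for brackets.
Dir NW: first cell '.' (not opp) -> no flip
Dir N: first cell '.' (not opp) -> no flip
Dir NE: first cell '.' (not opp) -> no flip
Dir W: first cell '.' (not opp) -> no flip
Dir E: first cell '.' (not opp) -> no flip
Dir SW: first cell '.' (not opp) -> no flip
Dir S: opp run (2,3) (3,3) capped by B -> flip
Dir SE: first cell '.' (not opp) -> no flip
All flips: (2,3) (3,3)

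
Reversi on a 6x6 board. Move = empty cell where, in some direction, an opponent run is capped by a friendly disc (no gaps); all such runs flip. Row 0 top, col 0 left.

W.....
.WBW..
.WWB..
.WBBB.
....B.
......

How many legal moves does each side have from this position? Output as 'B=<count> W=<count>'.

-- B to move --
(0,1): no bracket -> illegal
(0,2): no bracket -> illegal
(0,3): flips 1 -> legal
(0,4): no bracket -> illegal
(1,0): flips 2 -> legal
(1,4): flips 1 -> legal
(2,0): flips 2 -> legal
(2,4): no bracket -> illegal
(3,0): flips 2 -> legal
(4,0): no bracket -> illegal
(4,1): no bracket -> illegal
(4,2): no bracket -> illegal
B mobility = 5
-- W to move --
(0,1): no bracket -> illegal
(0,2): flips 1 -> legal
(0,3): flips 1 -> legal
(1,4): no bracket -> illegal
(2,4): flips 1 -> legal
(2,5): no bracket -> illegal
(3,5): flips 3 -> legal
(4,1): no bracket -> illegal
(4,2): flips 1 -> legal
(4,3): flips 3 -> legal
(4,5): no bracket -> illegal
(5,3): no bracket -> illegal
(5,4): no bracket -> illegal
(5,5): flips 2 -> legal
W mobility = 7

Answer: B=5 W=7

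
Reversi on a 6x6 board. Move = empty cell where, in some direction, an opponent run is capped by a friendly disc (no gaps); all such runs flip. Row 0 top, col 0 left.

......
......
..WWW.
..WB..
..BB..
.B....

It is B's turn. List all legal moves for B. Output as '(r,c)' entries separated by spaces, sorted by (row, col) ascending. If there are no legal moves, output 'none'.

Answer: (1,1) (1,2) (1,3) (1,5) (2,1) (3,1)

Derivation:
(1,1): flips 1 -> legal
(1,2): flips 2 -> legal
(1,3): flips 1 -> legal
(1,4): no bracket -> illegal
(1,5): flips 1 -> legal
(2,1): flips 1 -> legal
(2,5): no bracket -> illegal
(3,1): flips 1 -> legal
(3,4): no bracket -> illegal
(3,5): no bracket -> illegal
(4,1): no bracket -> illegal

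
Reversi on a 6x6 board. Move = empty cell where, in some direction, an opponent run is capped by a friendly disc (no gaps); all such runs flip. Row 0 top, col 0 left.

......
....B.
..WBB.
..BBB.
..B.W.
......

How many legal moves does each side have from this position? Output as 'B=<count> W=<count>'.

-- B to move --
(1,1): flips 1 -> legal
(1,2): flips 1 -> legal
(1,3): no bracket -> illegal
(2,1): flips 1 -> legal
(3,1): no bracket -> illegal
(3,5): no bracket -> illegal
(4,3): no bracket -> illegal
(4,5): no bracket -> illegal
(5,3): no bracket -> illegal
(5,4): flips 1 -> legal
(5,5): flips 1 -> legal
B mobility = 5
-- W to move --
(0,3): no bracket -> illegal
(0,4): flips 3 -> legal
(0,5): no bracket -> illegal
(1,2): no bracket -> illegal
(1,3): no bracket -> illegal
(1,5): no bracket -> illegal
(2,1): no bracket -> illegal
(2,5): flips 2 -> legal
(3,1): no bracket -> illegal
(3,5): no bracket -> illegal
(4,1): no bracket -> illegal
(4,3): no bracket -> illegal
(4,5): no bracket -> illegal
(5,1): no bracket -> illegal
(5,2): flips 2 -> legal
(5,3): no bracket -> illegal
W mobility = 3

Answer: B=5 W=3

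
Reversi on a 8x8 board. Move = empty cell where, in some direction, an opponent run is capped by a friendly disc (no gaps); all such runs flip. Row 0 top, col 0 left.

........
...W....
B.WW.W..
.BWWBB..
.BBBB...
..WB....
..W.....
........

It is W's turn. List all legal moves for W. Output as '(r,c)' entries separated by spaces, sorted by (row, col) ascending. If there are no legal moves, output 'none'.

Answer: (2,6) (3,0) (3,6) (4,0) (4,5) (5,0) (5,1) (5,4) (5,5) (6,3)

Derivation:
(1,0): no bracket -> illegal
(1,1): no bracket -> illegal
(2,1): no bracket -> illegal
(2,4): no bracket -> illegal
(2,6): flips 3 -> legal
(3,0): flips 2 -> legal
(3,6): flips 2 -> legal
(4,0): flips 1 -> legal
(4,5): flips 2 -> legal
(4,6): no bracket -> illegal
(5,0): flips 1 -> legal
(5,1): flips 1 -> legal
(5,4): flips 2 -> legal
(5,5): flips 1 -> legal
(6,3): flips 2 -> legal
(6,4): no bracket -> illegal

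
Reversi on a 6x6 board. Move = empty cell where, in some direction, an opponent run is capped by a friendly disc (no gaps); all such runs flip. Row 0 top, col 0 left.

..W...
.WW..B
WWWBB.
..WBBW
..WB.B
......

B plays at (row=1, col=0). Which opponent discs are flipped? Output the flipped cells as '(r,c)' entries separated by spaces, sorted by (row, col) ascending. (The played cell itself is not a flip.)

Answer: (2,1) (3,2)

Derivation:
Dir NW: edge -> no flip
Dir N: first cell '.' (not opp) -> no flip
Dir NE: first cell '.' (not opp) -> no flip
Dir W: edge -> no flip
Dir E: opp run (1,1) (1,2), next='.' -> no flip
Dir SW: edge -> no flip
Dir S: opp run (2,0), next='.' -> no flip
Dir SE: opp run (2,1) (3,2) capped by B -> flip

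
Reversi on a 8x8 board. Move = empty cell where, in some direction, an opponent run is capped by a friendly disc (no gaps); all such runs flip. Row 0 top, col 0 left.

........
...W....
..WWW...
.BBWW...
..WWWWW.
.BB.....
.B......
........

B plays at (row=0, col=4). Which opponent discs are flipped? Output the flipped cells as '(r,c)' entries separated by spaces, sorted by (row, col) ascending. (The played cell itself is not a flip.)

Dir NW: edge -> no flip
Dir N: edge -> no flip
Dir NE: edge -> no flip
Dir W: first cell '.' (not opp) -> no flip
Dir E: first cell '.' (not opp) -> no flip
Dir SW: opp run (1,3) (2,2) capped by B -> flip
Dir S: first cell '.' (not opp) -> no flip
Dir SE: first cell '.' (not opp) -> no flip

Answer: (1,3) (2,2)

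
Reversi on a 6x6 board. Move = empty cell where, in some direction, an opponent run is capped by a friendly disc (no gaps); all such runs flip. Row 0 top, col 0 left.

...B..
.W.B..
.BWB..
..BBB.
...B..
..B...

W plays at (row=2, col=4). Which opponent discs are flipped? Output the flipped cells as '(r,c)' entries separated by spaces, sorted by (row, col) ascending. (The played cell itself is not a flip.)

Answer: (2,3)

Derivation:
Dir NW: opp run (1,3), next='.' -> no flip
Dir N: first cell '.' (not opp) -> no flip
Dir NE: first cell '.' (not opp) -> no flip
Dir W: opp run (2,3) capped by W -> flip
Dir E: first cell '.' (not opp) -> no flip
Dir SW: opp run (3,3), next='.' -> no flip
Dir S: opp run (3,4), next='.' -> no flip
Dir SE: first cell '.' (not opp) -> no flip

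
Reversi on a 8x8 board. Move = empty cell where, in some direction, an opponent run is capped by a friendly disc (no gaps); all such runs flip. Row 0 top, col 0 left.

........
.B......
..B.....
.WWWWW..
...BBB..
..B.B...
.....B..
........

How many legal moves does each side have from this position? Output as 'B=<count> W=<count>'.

Answer: B=7 W=9

Derivation:
-- B to move --
(2,0): no bracket -> illegal
(2,1): flips 1 -> legal
(2,3): flips 2 -> legal
(2,4): flips 1 -> legal
(2,5): flips 2 -> legal
(2,6): flips 1 -> legal
(3,0): no bracket -> illegal
(3,6): no bracket -> illegal
(4,0): flips 1 -> legal
(4,1): no bracket -> illegal
(4,2): flips 1 -> legal
(4,6): no bracket -> illegal
B mobility = 7
-- W to move --
(0,0): flips 2 -> legal
(0,1): no bracket -> illegal
(0,2): no bracket -> illegal
(1,0): no bracket -> illegal
(1,2): flips 1 -> legal
(1,3): flips 1 -> legal
(2,0): no bracket -> illegal
(2,1): no bracket -> illegal
(2,3): no bracket -> illegal
(3,6): no bracket -> illegal
(4,1): no bracket -> illegal
(4,2): no bracket -> illegal
(4,6): no bracket -> illegal
(5,1): no bracket -> illegal
(5,3): flips 2 -> legal
(5,5): flips 2 -> legal
(5,6): flips 1 -> legal
(6,1): flips 2 -> legal
(6,2): no bracket -> illegal
(6,3): no bracket -> illegal
(6,4): flips 2 -> legal
(6,6): no bracket -> illegal
(7,4): no bracket -> illegal
(7,5): no bracket -> illegal
(7,6): flips 3 -> legal
W mobility = 9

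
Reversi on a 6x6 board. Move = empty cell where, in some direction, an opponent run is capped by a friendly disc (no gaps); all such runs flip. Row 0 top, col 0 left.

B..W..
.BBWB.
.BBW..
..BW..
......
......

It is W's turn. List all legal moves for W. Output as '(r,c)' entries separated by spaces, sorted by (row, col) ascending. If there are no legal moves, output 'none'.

(0,1): flips 1 -> legal
(0,2): no bracket -> illegal
(0,4): no bracket -> illegal
(0,5): flips 1 -> legal
(1,0): flips 2 -> legal
(1,5): flips 1 -> legal
(2,0): flips 2 -> legal
(2,4): no bracket -> illegal
(2,5): flips 1 -> legal
(3,0): flips 2 -> legal
(3,1): flips 2 -> legal
(4,1): flips 1 -> legal
(4,2): no bracket -> illegal
(4,3): no bracket -> illegal

Answer: (0,1) (0,5) (1,0) (1,5) (2,0) (2,5) (3,0) (3,1) (4,1)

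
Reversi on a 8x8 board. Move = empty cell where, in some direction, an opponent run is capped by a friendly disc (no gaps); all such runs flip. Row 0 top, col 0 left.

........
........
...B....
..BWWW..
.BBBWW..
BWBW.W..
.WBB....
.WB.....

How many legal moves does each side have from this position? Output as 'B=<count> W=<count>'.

Answer: B=11 W=6

Derivation:
-- B to move --
(2,2): no bracket -> illegal
(2,4): flips 1 -> legal
(2,5): flips 1 -> legal
(2,6): flips 3 -> legal
(3,6): flips 3 -> legal
(4,0): flips 1 -> legal
(4,6): flips 2 -> legal
(5,4): flips 1 -> legal
(5,6): flips 2 -> legal
(6,0): flips 2 -> legal
(6,4): flips 1 -> legal
(6,5): no bracket -> illegal
(6,6): no bracket -> illegal
(7,0): flips 2 -> legal
B mobility = 11
-- W to move --
(1,2): flips 1 -> legal
(1,3): flips 1 -> legal
(1,4): no bracket -> illegal
(2,1): no bracket -> illegal
(2,2): no bracket -> illegal
(2,4): no bracket -> illegal
(3,0): no bracket -> illegal
(3,1): flips 3 -> legal
(4,0): flips 3 -> legal
(5,4): no bracket -> illegal
(6,0): no bracket -> illegal
(6,4): flips 2 -> legal
(7,3): flips 3 -> legal
(7,4): no bracket -> illegal
W mobility = 6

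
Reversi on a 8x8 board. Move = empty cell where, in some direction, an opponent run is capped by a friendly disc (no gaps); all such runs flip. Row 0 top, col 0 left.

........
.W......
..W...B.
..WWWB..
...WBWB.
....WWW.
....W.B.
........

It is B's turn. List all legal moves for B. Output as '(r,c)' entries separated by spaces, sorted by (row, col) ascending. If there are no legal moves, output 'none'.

(0,0): flips 3 -> legal
(0,1): no bracket -> illegal
(0,2): no bracket -> illegal
(1,0): no bracket -> illegal
(1,2): no bracket -> illegal
(1,3): no bracket -> illegal
(2,0): no bracket -> illegal
(2,1): no bracket -> illegal
(2,3): no bracket -> illegal
(2,4): flips 1 -> legal
(2,5): no bracket -> illegal
(3,1): flips 3 -> legal
(3,6): no bracket -> illegal
(4,1): no bracket -> illegal
(4,2): flips 1 -> legal
(4,7): no bracket -> illegal
(5,2): no bracket -> illegal
(5,3): no bracket -> illegal
(5,7): no bracket -> illegal
(6,3): no bracket -> illegal
(6,5): flips 2 -> legal
(6,7): no bracket -> illegal
(7,3): flips 2 -> legal
(7,4): flips 2 -> legal
(7,5): no bracket -> illegal

Answer: (0,0) (2,4) (3,1) (4,2) (6,5) (7,3) (7,4)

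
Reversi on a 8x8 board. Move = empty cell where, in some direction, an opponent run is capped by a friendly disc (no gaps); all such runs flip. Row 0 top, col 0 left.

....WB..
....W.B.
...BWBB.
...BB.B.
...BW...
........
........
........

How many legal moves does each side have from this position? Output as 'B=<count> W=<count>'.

-- B to move --
(0,3): flips 2 -> legal
(1,3): no bracket -> illegal
(1,5): flips 1 -> legal
(3,5): no bracket -> illegal
(4,5): flips 1 -> legal
(5,3): no bracket -> illegal
(5,4): flips 1 -> legal
(5,5): flips 1 -> legal
B mobility = 5
-- W to move --
(0,6): flips 1 -> legal
(0,7): no bracket -> illegal
(1,2): no bracket -> illegal
(1,3): no bracket -> illegal
(1,5): no bracket -> illegal
(1,7): no bracket -> illegal
(2,2): flips 2 -> legal
(2,7): flips 2 -> legal
(3,2): flips 1 -> legal
(3,5): no bracket -> illegal
(3,7): no bracket -> illegal
(4,2): flips 2 -> legal
(4,5): no bracket -> illegal
(4,6): no bracket -> illegal
(4,7): flips 2 -> legal
(5,2): no bracket -> illegal
(5,3): no bracket -> illegal
(5,4): no bracket -> illegal
W mobility = 6

Answer: B=5 W=6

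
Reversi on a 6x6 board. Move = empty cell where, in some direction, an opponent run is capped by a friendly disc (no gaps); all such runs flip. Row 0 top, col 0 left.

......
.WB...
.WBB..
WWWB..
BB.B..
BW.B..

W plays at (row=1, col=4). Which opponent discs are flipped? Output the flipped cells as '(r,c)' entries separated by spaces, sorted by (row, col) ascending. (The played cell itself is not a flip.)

Answer: (2,3)

Derivation:
Dir NW: first cell '.' (not opp) -> no flip
Dir N: first cell '.' (not opp) -> no flip
Dir NE: first cell '.' (not opp) -> no flip
Dir W: first cell '.' (not opp) -> no flip
Dir E: first cell '.' (not opp) -> no flip
Dir SW: opp run (2,3) capped by W -> flip
Dir S: first cell '.' (not opp) -> no flip
Dir SE: first cell '.' (not opp) -> no flip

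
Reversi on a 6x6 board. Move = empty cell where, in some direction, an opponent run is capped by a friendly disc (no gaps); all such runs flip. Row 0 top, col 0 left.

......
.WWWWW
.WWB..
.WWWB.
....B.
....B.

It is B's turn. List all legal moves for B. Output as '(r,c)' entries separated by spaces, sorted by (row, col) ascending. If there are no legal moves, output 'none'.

(0,0): flips 3 -> legal
(0,1): flips 1 -> legal
(0,2): no bracket -> illegal
(0,3): flips 1 -> legal
(0,4): no bracket -> illegal
(0,5): flips 1 -> legal
(1,0): no bracket -> illegal
(2,0): flips 2 -> legal
(2,4): no bracket -> illegal
(2,5): no bracket -> illegal
(3,0): flips 3 -> legal
(4,0): no bracket -> illegal
(4,1): flips 1 -> legal
(4,2): no bracket -> illegal
(4,3): flips 1 -> legal

Answer: (0,0) (0,1) (0,3) (0,5) (2,0) (3,0) (4,1) (4,3)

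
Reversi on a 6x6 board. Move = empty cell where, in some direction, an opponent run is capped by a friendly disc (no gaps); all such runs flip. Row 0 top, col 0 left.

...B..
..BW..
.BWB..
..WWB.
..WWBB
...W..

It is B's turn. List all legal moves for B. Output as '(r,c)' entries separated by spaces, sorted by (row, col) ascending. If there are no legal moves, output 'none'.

Answer: (1,1) (1,4) (3,1) (4,1) (5,2) (5,4)

Derivation:
(0,2): no bracket -> illegal
(0,4): no bracket -> illegal
(1,1): flips 2 -> legal
(1,4): flips 1 -> legal
(2,4): no bracket -> illegal
(3,1): flips 2 -> legal
(4,1): flips 3 -> legal
(5,1): no bracket -> illegal
(5,2): flips 4 -> legal
(5,4): flips 2 -> legal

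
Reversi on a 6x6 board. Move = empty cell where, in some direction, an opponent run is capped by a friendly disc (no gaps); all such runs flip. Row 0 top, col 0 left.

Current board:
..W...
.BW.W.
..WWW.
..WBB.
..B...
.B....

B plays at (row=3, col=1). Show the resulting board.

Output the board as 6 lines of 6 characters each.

Place B at (3,1); scan 8 dirs for brackets.
Dir NW: first cell '.' (not opp) -> no flip
Dir N: first cell '.' (not opp) -> no flip
Dir NE: opp run (2,2), next='.' -> no flip
Dir W: first cell '.' (not opp) -> no flip
Dir E: opp run (3,2) capped by B -> flip
Dir SW: first cell '.' (not opp) -> no flip
Dir S: first cell '.' (not opp) -> no flip
Dir SE: first cell 'B' (not opp) -> no flip
All flips: (3,2)

Answer: ..W...
.BW.W.
..WWW.
.BBBB.
..B...
.B....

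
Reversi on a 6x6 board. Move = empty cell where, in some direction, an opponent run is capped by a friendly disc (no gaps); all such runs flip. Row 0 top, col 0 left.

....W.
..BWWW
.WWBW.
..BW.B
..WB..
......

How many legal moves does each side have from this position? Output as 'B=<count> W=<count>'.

Answer: B=10 W=8

Derivation:
-- B to move --
(0,2): flips 2 -> legal
(0,3): flips 1 -> legal
(0,5): flips 1 -> legal
(1,0): flips 1 -> legal
(1,1): no bracket -> illegal
(2,0): flips 2 -> legal
(2,5): flips 1 -> legal
(3,0): flips 1 -> legal
(3,1): no bracket -> illegal
(3,4): flips 1 -> legal
(4,1): flips 1 -> legal
(4,4): no bracket -> illegal
(5,1): no bracket -> illegal
(5,2): flips 1 -> legal
(5,3): no bracket -> illegal
B mobility = 10
-- W to move --
(0,1): no bracket -> illegal
(0,2): flips 1 -> legal
(0,3): flips 1 -> legal
(1,1): flips 1 -> legal
(2,5): no bracket -> illegal
(3,1): flips 1 -> legal
(3,4): no bracket -> illegal
(4,1): flips 2 -> legal
(4,4): flips 1 -> legal
(4,5): no bracket -> illegal
(5,2): no bracket -> illegal
(5,3): flips 1 -> legal
(5,4): flips 2 -> legal
W mobility = 8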